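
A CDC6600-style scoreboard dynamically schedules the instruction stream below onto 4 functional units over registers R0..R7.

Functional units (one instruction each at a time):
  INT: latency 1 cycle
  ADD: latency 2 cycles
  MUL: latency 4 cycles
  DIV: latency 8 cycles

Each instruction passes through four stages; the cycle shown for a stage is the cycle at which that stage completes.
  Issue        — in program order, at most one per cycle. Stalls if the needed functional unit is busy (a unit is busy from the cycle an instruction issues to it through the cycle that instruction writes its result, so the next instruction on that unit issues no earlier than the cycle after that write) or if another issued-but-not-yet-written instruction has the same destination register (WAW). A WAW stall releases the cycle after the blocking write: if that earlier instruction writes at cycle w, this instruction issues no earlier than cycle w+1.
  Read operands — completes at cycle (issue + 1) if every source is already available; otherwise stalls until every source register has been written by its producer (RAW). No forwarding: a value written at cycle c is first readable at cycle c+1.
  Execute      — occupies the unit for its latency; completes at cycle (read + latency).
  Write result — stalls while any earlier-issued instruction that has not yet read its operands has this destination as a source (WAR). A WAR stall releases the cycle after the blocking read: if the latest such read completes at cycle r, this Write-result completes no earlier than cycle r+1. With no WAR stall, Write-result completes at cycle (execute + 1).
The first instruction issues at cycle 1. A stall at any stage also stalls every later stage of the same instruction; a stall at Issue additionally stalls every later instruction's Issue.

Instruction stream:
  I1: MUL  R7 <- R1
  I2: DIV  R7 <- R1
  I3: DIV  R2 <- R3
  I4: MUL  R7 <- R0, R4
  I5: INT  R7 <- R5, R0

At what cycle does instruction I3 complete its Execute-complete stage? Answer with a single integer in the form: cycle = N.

c1: I1→MUL
c2: I1 RO
c6: I1 EX
c7: I1 WR R7
c8: I2→DIV
c9: I2 RO
c17: I2 EX
c18: I2 WR R7
c19: I3→DIV
c20: I3 RO | I4→MUL
c21: I4 RO
c25: I4 EX
c26: I4 WR R7
c27: I5→INT
c28: I3 EX | I5 RO
c29: I3 WR R2 | I5 EX
c30: I5 WR R7

cycle = 28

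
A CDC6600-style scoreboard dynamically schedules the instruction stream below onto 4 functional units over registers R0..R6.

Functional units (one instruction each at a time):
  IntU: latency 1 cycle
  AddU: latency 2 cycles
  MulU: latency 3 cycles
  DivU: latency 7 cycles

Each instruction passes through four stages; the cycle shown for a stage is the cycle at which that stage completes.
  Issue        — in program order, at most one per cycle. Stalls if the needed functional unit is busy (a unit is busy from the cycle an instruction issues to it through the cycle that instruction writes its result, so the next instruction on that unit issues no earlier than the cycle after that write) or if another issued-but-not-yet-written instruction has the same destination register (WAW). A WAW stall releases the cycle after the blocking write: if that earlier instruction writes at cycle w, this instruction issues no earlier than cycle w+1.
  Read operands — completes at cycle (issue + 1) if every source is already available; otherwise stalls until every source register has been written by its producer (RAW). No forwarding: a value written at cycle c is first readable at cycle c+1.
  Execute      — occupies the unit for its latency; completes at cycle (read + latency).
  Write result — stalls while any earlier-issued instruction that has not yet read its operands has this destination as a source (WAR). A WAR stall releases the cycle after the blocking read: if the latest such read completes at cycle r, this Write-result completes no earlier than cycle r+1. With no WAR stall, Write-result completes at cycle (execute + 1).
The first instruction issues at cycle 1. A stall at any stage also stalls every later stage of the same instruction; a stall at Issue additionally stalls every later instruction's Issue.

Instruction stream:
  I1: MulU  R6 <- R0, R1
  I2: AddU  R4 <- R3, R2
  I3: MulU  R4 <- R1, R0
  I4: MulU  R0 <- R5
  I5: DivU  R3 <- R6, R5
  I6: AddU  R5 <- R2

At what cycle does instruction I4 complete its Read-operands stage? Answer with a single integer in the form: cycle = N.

I1  is:1  ro:2  ex:5  wr:6
I2  is:2  ro:3  ex:5  wr:6
I3  is:7  ro:8  ex:11  wr:12  — WAW R4: wait I2 write@6
I4  is:13  ro:14  ex:17  wr:18  — struct: MulU busy until I3 writes@12
I5  is:14  ro:15  ex:22  wr:23
I6  is:15  ro:16  ex:18  wr:19

cycle = 14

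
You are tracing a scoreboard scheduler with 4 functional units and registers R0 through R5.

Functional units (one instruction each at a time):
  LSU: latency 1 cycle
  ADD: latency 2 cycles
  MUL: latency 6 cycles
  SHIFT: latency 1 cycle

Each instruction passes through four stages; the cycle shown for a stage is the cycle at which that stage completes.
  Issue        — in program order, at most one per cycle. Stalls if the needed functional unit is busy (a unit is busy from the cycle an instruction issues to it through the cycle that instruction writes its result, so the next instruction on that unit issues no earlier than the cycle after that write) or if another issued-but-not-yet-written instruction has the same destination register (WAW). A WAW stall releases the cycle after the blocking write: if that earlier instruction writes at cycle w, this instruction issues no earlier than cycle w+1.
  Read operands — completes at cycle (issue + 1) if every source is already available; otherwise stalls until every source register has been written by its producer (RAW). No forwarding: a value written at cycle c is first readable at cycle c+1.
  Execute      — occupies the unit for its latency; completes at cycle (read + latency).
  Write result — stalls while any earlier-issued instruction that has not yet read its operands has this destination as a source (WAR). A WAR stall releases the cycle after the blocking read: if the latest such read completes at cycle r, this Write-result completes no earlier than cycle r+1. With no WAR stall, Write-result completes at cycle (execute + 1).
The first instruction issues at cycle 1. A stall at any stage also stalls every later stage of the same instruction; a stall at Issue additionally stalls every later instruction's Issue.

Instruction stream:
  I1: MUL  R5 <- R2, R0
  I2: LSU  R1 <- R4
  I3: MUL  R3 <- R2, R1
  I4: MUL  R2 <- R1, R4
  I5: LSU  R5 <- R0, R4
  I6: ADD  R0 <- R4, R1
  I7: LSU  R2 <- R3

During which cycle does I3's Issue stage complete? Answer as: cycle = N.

cycle = 10

  I1 | 1 | 2 | 8 | 9
  I2 | 2 | 3 | 4 | 5
  I3 | 10 | 11 | 17 | 18   struct: MUL busy until I1 writes@9
  I4 | 19 | 20 | 26 | 27   struct: MUL busy until I3 writes@18
  I5 | 20 | 21 | 22 | 23
  I6 | 21 | 22 | 24 | 25
  I7 | 28 | 29 | 30 | 31   WAW R2: wait I4 write@27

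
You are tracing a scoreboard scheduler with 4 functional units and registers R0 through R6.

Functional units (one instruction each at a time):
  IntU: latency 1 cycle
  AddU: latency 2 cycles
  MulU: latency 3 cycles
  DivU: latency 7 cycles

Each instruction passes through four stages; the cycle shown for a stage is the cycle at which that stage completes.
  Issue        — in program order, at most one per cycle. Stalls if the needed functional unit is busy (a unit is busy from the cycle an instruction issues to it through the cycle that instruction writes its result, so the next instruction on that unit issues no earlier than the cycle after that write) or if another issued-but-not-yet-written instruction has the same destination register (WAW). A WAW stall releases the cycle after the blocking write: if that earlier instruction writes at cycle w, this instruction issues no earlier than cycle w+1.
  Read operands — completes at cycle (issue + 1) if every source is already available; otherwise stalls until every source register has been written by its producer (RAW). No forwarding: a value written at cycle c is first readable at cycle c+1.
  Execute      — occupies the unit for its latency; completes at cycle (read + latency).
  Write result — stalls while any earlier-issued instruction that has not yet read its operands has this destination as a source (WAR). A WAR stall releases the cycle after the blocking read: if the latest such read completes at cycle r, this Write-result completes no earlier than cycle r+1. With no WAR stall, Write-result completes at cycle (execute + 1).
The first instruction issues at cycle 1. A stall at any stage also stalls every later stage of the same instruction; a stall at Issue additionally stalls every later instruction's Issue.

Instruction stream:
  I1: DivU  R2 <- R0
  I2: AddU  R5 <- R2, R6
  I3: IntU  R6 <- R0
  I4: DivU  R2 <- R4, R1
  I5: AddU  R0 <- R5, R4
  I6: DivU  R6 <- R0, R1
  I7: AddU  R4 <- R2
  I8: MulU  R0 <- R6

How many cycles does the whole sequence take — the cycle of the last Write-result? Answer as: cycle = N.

t=1  I1 dispatched to DivU
t=2  I1 operands ready | I2 dispatched to AddU
t=3  I3 dispatched to IntU
t=4  I3 operands ready
t=5  I3 complete
t=9  I1 complete
t=10  R2←I1
t=11  I2 operands ready | I4 dispatched to DivU
t=12  R6←I3 | I4 operands ready
t=13  I2 complete
t=14  R5←I2
t=15  I5 dispatched to AddU
t=16  I5 operands ready
t=18  I5 complete
t=19  I4 complete | R0←I5
t=20  R2←I4
t=21  I6 dispatched to DivU
t=22  I6 operands ready | I7 dispatched to AddU
t=23  I7 operands ready | I8 dispatched to MulU
t=25  I7 complete
t=26  R4←I7
t=29  I6 complete
t=30  R6←I6
t=31  I8 operands ready
t=34  I8 complete
t=35  R0←I8

cycle = 35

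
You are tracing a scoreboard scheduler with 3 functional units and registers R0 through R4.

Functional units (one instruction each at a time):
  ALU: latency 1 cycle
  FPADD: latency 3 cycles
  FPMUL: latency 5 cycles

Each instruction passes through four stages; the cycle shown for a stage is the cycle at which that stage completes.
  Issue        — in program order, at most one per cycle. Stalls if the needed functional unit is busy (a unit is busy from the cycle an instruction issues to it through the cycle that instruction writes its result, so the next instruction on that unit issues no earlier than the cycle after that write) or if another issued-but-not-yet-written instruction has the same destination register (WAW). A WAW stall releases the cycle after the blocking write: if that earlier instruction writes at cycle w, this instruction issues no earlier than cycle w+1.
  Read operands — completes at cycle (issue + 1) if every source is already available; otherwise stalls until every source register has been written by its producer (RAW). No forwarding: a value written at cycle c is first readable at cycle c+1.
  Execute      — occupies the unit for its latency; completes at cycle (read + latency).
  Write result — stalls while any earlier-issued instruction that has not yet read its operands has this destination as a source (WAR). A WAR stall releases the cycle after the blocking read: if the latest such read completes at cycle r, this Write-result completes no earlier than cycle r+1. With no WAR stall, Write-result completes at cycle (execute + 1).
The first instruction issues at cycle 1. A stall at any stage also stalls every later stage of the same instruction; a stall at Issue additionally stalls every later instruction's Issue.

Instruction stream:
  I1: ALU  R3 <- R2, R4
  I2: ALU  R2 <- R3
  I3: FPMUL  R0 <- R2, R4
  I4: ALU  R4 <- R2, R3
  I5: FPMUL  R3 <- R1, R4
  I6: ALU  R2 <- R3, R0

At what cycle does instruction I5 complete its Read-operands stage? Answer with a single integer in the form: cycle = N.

cycle = 17

t=1  I1 issues→ALU
t=2  I1 reads
t=3  I1 exec-done
t=4  I1 writes R3
t=5  I2 issues→ALU
t=6  I2 reads, I3 issues→FPMUL
t=7  I2 exec-done
t=8  I2 writes R2
t=9  I3 reads, I4 issues→ALU
t=10  I4 reads
t=11  I4 exec-done
t=12  I4 writes R4
t=14  I3 exec-done
t=15  I3 writes R0
t=16  I5 issues→FPMUL
t=17  I5 reads, I6 issues→ALU
t=22  I5 exec-done
t=23  I5 writes R3
t=24  I6 reads
t=25  I6 exec-done
t=26  I6 writes R2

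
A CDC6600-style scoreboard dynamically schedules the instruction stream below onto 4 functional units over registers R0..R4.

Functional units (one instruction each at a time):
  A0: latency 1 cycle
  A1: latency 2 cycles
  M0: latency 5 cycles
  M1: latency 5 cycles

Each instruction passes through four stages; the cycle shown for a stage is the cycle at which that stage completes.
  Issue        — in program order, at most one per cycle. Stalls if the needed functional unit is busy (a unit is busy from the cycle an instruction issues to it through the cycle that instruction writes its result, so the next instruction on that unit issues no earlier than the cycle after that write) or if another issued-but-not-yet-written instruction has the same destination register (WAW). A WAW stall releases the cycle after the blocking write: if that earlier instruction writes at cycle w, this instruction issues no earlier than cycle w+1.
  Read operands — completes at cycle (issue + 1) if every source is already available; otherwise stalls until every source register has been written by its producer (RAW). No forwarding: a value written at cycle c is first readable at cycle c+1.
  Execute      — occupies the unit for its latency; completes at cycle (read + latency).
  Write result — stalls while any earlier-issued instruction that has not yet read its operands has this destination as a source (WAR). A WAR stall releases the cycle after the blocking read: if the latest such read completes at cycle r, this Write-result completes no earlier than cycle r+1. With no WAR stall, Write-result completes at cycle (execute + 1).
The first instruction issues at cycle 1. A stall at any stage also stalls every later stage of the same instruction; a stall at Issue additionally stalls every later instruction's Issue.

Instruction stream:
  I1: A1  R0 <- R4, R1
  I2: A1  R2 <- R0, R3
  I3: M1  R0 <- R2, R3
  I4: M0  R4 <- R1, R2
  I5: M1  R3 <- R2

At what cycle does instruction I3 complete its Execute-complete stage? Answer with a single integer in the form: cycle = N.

cycle = 16

I1  is:1  ro:2  ex:4  wr:5
I2  is:6  ro:7  ex:9  wr:10  — struct: A1 busy until I1 writes@5
I3  is:7  ro:11  ex:16  wr:17  — RAW R2: wait I2 write@10
I4  is:8  ro:11  ex:16  wr:17  — RAW R2: wait I2 write@10
I5  is:18  ro:19  ex:24  wr:25  — struct: M1 busy until I3 writes@17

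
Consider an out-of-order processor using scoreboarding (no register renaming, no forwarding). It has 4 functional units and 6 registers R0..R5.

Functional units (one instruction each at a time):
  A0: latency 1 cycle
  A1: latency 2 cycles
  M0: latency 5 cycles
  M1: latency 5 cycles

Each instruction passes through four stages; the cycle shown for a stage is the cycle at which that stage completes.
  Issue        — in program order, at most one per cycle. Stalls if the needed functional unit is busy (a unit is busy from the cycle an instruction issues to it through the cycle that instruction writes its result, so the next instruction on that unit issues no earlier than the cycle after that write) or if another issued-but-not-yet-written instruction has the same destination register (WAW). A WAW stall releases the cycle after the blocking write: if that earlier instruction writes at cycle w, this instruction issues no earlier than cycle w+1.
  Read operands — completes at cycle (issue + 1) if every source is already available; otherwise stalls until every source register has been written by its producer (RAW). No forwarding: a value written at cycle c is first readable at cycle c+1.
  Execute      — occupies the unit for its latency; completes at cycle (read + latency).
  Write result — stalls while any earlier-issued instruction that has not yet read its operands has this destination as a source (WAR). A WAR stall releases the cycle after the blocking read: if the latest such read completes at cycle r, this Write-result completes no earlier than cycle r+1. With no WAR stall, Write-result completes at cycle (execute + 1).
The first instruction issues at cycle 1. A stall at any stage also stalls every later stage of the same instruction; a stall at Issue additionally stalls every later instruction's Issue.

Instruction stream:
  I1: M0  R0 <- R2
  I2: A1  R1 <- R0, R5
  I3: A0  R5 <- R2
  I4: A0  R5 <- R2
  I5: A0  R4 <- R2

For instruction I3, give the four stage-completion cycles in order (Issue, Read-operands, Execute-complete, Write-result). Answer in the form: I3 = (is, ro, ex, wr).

[I1] 1/2/7/8
[I2] 2/9/11/12  (RAW R0: wait I1 write@8)
[I3] 3/4/5/10  (WAR R5: wait I2 read@9)
[I4] 11/12/13/14  (struct: A0 busy until I3 writes@10)
[I5] 15/16/17/18  (struct: A0 busy until I4 writes@14)

I3 = (3, 4, 5, 10)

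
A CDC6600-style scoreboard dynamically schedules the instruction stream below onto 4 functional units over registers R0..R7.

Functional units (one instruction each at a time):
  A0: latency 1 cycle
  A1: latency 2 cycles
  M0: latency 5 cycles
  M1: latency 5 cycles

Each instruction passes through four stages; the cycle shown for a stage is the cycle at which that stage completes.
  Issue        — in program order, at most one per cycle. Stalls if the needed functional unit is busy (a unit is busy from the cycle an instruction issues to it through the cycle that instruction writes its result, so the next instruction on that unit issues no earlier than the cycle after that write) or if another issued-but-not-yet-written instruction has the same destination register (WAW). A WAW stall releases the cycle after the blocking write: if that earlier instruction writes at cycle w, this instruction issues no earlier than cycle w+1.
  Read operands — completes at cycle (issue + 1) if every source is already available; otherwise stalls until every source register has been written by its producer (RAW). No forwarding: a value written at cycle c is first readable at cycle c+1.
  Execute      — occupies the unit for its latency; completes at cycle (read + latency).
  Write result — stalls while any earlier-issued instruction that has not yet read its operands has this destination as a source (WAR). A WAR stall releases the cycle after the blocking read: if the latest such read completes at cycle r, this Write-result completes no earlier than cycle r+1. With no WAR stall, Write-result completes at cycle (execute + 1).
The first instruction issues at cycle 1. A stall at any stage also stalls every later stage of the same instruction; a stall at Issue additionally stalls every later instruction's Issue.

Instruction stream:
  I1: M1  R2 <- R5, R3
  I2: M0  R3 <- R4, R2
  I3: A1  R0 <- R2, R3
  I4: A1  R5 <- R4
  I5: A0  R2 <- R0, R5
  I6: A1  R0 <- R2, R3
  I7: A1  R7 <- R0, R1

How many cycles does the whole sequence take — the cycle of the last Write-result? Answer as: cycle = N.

cycle = 36

c1: I1→M1
c2: I1 RO · I2→M0
c3: I3→A1
c7: I1 EX
c8: I1 WR R2
c9: I2 RO
c14: I2 EX
c15: I2 WR R3
c16: I3 RO
c18: I3 EX
c19: I3 WR R0
c20: I4→A1
c21: I4 RO · I5→A0
c23: I4 EX
c24: I4 WR R5
c25: I5 RO · I6→A1
c26: I5 EX
c27: I5 WR R2
c28: I6 RO
c30: I6 EX
c31: I6 WR R0
c32: I7→A1
c33: I7 RO
c35: I7 EX
c36: I7 WR R7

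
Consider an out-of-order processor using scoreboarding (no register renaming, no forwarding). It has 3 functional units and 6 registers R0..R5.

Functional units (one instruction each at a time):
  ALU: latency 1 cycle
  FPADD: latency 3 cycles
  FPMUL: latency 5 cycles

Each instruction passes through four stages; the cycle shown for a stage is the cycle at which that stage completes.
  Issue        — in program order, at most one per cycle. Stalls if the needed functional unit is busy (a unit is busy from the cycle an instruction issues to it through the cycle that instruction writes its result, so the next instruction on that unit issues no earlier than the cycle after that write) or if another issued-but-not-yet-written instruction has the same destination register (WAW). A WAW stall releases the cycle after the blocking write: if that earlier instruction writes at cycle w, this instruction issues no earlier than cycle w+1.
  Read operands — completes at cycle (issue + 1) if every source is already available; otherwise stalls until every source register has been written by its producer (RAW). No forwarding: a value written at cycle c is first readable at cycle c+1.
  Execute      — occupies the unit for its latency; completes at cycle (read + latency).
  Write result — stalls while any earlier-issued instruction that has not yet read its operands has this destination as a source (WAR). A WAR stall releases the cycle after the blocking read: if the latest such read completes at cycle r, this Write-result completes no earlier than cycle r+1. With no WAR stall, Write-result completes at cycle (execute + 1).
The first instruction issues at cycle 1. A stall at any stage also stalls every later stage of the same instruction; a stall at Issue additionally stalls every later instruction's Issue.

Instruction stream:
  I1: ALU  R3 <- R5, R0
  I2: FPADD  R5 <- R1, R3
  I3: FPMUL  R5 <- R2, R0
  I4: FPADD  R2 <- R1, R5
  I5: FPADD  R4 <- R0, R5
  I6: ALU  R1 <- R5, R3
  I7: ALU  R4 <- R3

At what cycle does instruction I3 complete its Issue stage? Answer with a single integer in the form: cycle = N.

I1  is:1  ro:2  ex:3  wr:4
I2  is:2  ro:5  ex:8  wr:9  — RAW R3: wait I1 write@4
I3  is:10  ro:11  ex:16  wr:17  — WAW R5: wait I2 write@9
I4  is:11  ro:18  ex:21  wr:22  — RAW R5: wait I3 write@17
I5  is:23  ro:24  ex:27  wr:28  — struct: FPADD busy until I4 writes@22
I6  is:24  ro:25  ex:26  wr:27
I7  is:29  ro:30  ex:31  wr:32  — WAW R4: wait I5 write@28

cycle = 10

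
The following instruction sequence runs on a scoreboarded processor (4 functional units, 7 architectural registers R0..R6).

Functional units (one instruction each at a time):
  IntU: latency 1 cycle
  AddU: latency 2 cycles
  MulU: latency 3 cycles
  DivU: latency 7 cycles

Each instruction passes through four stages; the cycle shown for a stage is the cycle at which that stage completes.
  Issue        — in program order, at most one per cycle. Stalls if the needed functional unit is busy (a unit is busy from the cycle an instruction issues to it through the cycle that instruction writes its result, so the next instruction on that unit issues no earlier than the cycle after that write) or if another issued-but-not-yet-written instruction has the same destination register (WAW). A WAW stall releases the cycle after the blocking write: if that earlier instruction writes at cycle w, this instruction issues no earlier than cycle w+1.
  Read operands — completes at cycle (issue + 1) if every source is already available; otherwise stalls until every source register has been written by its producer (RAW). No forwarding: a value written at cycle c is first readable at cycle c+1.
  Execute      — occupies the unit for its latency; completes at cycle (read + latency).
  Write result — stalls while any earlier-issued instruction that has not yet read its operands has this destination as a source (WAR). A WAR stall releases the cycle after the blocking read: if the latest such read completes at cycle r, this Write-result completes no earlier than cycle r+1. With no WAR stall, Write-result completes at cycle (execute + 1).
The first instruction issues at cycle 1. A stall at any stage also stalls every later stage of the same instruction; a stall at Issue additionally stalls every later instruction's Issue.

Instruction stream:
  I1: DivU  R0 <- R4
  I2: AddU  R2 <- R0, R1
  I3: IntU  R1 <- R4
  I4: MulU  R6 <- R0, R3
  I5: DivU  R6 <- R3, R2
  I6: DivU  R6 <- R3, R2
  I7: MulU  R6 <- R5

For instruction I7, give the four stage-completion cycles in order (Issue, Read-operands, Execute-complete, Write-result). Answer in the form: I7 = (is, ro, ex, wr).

I1  is:1  ro:2  ex:9  wr:10
I2  is:2  ro:11  ex:13  wr:14  — RAW R0: wait I1 write@10
I3  is:3  ro:4  ex:5  wr:12  — WAR R1: wait I2 read@11
I4  is:4  ro:11  ex:14  wr:15  — RAW R0: wait I1 write@10
I5  is:16  ro:17  ex:24  wr:25  — WAW R6: wait I4 write@15
I6  is:26  ro:27  ex:34  wr:35  — struct: DivU busy until I5 writes@25
I7  is:36  ro:37  ex:40  wr:41  — WAW R6: wait I6 write@35

I7 = (36, 37, 40, 41)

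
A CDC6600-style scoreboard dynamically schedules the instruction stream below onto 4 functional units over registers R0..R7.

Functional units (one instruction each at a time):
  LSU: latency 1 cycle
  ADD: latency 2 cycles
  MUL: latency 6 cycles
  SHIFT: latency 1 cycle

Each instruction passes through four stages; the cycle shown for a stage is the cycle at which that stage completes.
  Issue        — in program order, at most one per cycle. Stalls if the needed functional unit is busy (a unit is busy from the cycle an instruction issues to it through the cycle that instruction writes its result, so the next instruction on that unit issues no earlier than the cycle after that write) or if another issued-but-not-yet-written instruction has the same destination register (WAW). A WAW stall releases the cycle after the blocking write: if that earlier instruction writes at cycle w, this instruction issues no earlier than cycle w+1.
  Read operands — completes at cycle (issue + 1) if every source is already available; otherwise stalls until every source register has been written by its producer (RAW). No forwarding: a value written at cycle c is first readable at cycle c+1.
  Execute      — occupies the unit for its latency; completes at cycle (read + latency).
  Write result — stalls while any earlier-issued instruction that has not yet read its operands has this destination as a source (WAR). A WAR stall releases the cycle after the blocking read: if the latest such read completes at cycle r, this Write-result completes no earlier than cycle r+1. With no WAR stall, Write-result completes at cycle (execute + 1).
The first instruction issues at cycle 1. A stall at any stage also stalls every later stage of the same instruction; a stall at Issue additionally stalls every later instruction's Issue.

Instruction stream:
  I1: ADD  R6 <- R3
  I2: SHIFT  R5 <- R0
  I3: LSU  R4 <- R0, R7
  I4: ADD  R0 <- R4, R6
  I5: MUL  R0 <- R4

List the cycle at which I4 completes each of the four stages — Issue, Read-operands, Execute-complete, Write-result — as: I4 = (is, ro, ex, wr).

I4 = (6, 7, 9, 10)

I1: IS=1 RO=2 EX=4 WR=5
I2: IS=2 RO=3 EX=4 WR=5
I3: IS=3 RO=4 EX=5 WR=6
I4: IS=6 RO=7 EX=9 WR=10  [struct: ADD busy until I1 writes@5]
I5: IS=11 RO=12 EX=18 WR=19  [WAW R0: wait I4 write@10]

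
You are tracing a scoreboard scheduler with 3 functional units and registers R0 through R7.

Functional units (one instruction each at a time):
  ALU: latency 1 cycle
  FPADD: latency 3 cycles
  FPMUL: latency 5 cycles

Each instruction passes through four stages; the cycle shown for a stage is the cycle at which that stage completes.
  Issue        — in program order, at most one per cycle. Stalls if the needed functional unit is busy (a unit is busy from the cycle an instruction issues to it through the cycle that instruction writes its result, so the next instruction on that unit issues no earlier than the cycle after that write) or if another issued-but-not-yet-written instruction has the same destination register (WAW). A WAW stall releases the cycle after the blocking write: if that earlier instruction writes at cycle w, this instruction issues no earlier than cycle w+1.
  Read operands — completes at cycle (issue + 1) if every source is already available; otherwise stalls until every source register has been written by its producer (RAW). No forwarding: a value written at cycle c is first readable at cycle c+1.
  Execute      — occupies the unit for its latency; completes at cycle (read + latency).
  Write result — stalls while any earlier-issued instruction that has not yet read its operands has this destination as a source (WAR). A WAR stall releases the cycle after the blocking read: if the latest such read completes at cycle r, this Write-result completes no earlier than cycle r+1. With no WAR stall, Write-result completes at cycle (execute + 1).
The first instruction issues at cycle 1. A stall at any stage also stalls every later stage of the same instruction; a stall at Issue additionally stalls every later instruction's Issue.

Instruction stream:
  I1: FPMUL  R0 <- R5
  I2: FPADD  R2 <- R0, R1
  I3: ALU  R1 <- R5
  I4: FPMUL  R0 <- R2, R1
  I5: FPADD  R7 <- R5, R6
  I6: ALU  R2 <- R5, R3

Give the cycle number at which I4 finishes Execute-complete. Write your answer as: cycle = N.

[1] I1→FPMUL
[2] I1 RO, I2→FPADD
[3] I3→ALU
[4] I3 RO
[5] I3 EX
[7] I1 EX
[8] I1 WR R0
[9] I2 RO, I4→FPMUL
[10] I3 WR R1
[12] I2 EX
[13] I2 WR R2
[14] I4 RO, I5→FPADD
[15] I5 RO, I6→ALU
[16] I6 RO
[17] I6 EX
[18] I5 EX, I6 WR R2
[19] I4 EX, I5 WR R7
[20] I4 WR R0

cycle = 19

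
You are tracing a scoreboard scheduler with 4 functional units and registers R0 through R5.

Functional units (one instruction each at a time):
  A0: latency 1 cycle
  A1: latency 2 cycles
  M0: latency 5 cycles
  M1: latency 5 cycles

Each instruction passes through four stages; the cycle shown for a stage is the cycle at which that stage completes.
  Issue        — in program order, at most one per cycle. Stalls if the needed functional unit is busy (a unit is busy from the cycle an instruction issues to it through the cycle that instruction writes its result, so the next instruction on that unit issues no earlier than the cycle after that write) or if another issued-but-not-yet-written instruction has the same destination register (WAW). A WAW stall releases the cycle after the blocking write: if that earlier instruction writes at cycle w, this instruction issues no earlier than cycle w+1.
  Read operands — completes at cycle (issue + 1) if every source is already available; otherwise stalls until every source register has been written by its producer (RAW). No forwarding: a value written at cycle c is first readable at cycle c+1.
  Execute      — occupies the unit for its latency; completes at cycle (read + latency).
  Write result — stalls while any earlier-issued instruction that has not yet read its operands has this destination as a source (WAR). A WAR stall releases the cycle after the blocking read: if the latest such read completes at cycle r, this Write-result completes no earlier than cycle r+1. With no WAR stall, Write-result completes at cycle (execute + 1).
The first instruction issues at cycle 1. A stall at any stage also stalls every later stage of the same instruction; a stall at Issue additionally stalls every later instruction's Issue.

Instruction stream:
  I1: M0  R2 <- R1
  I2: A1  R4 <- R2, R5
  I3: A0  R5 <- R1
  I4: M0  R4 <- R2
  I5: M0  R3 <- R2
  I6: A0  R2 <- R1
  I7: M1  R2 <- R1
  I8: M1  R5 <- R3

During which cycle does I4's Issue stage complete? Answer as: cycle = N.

1) issue 1, read 2, done 7, write 8
2) issue 2, read 9, done 11, write 12  <RAW R2: wait I1 write@8>
3) issue 3, read 4, done 5, write 10  <WAR R5: wait I2 read@9>
4) issue 13, read 14, done 19, write 20  <WAW R4: wait I2 write@12>
5) issue 21, read 22, done 27, write 28  <struct: M0 busy until I4 writes@20>
6) issue 22, read 23, done 24, write 25
7) issue 26, read 27, done 32, write 33  <WAW R2: wait I6 write@25>
8) issue 34, read 35, done 40, write 41  <struct: M1 busy until I7 writes@33>

cycle = 13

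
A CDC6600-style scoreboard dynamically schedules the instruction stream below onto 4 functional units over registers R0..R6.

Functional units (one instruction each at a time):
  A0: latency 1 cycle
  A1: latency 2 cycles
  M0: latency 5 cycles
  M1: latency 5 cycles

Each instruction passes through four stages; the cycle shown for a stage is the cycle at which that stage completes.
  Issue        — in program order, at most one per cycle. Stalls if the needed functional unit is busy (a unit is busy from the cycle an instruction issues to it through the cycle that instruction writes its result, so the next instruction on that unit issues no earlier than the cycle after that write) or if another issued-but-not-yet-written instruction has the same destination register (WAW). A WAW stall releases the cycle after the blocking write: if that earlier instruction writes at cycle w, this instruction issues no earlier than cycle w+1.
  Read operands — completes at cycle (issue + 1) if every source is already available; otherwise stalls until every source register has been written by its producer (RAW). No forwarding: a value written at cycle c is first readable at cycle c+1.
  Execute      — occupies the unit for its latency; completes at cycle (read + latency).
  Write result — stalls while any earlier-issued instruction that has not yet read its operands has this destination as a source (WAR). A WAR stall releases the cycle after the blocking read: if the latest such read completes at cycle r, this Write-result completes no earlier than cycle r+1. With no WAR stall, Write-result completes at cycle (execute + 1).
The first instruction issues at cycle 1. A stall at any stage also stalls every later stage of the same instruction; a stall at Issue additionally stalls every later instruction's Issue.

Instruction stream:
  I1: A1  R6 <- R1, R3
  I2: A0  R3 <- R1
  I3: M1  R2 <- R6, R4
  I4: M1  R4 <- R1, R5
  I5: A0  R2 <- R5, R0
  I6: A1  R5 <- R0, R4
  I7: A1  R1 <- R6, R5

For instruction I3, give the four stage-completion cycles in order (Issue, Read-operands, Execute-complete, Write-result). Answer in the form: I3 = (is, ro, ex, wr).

I3 = (3, 6, 11, 12)

I1  is:1  ro:2  ex:4  wr:5
I2  is:2  ro:3  ex:4  wr:5
I3  is:3  ro:6  ex:11  wr:12  — RAW R6: wait I1 write@5
I4  is:13  ro:14  ex:19  wr:20  — struct: M1 busy until I3 writes@12
I5  is:14  ro:15  ex:16  wr:17
I6  is:15  ro:21  ex:23  wr:24  — RAW R4: wait I4 write@20
I7  is:25  ro:26  ex:28  wr:29  — struct: A1 busy until I6 writes@24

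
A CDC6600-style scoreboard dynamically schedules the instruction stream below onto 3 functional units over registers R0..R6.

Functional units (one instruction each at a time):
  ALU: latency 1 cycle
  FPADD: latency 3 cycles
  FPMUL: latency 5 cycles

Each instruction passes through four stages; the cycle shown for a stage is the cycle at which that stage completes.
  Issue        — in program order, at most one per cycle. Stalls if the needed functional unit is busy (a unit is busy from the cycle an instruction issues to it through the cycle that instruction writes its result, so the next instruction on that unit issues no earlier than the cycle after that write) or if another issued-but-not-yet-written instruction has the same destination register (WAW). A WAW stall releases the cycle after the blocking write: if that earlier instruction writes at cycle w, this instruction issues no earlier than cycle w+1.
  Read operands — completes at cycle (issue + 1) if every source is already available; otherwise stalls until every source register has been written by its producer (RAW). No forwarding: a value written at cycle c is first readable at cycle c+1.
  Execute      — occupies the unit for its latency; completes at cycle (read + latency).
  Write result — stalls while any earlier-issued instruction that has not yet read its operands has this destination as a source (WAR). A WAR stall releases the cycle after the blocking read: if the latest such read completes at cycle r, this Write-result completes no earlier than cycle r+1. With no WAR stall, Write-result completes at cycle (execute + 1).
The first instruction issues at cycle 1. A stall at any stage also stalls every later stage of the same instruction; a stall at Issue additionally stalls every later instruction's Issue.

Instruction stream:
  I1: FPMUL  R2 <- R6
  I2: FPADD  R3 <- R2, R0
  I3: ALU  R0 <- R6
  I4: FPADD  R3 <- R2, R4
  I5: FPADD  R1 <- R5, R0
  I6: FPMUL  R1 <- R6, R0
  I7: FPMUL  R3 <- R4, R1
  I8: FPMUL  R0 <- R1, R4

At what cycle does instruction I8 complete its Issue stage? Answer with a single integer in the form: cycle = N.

c1: I1 dispatched to FPMUL
c2: I1 operands ready; I2 dispatched to FPADD
c3: I3 dispatched to ALU
c4: I3 operands ready
c5: I3 complete
c7: I1 complete
c8: R2←I1
c9: I2 operands ready
c10: R0←I3
c12: I2 complete
c13: R3←I2
c14: I4 dispatched to FPADD
c15: I4 operands ready
c18: I4 complete
c19: R3←I4
c20: I5 dispatched to FPADD
c21: I5 operands ready
c24: I5 complete
c25: R1←I5
c26: I6 dispatched to FPMUL
c27: I6 operands ready
c32: I6 complete
c33: R1←I6
c34: I7 dispatched to FPMUL
c35: I7 operands ready
c40: I7 complete
c41: R3←I7
c42: I8 dispatched to FPMUL
c43: I8 operands ready
c48: I8 complete
c49: R0←I8

cycle = 42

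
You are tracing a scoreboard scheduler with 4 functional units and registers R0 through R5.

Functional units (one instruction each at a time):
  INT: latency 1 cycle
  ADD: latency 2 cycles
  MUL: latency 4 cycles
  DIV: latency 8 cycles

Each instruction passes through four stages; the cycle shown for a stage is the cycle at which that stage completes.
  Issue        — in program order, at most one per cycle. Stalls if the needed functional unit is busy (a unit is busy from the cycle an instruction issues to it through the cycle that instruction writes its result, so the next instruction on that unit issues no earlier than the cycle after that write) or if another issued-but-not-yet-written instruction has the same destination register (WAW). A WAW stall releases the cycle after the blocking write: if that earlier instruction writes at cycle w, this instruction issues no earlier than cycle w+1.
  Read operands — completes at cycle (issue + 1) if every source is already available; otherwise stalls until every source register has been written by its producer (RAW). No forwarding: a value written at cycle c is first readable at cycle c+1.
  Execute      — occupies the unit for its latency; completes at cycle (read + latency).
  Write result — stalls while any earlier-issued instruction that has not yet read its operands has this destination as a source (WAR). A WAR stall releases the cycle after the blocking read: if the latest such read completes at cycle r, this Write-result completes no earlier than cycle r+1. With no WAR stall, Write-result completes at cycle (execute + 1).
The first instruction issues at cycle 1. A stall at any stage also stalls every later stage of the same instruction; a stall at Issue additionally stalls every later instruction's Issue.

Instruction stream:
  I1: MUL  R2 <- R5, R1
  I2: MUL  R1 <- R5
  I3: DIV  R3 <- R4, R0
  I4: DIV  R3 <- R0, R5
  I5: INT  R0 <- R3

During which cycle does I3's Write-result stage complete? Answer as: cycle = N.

cycle = 19

I1 -> (1, 2, 6, 7)
I2 -> (8, 9, 13, 14)  // struct: MUL busy until I1 writes@7
I3 -> (9, 10, 18, 19)
I4 -> (20, 21, 29, 30)  // struct: DIV busy until I3 writes@19
I5 -> (21, 31, 32, 33)  // RAW R3: wait I4 write@30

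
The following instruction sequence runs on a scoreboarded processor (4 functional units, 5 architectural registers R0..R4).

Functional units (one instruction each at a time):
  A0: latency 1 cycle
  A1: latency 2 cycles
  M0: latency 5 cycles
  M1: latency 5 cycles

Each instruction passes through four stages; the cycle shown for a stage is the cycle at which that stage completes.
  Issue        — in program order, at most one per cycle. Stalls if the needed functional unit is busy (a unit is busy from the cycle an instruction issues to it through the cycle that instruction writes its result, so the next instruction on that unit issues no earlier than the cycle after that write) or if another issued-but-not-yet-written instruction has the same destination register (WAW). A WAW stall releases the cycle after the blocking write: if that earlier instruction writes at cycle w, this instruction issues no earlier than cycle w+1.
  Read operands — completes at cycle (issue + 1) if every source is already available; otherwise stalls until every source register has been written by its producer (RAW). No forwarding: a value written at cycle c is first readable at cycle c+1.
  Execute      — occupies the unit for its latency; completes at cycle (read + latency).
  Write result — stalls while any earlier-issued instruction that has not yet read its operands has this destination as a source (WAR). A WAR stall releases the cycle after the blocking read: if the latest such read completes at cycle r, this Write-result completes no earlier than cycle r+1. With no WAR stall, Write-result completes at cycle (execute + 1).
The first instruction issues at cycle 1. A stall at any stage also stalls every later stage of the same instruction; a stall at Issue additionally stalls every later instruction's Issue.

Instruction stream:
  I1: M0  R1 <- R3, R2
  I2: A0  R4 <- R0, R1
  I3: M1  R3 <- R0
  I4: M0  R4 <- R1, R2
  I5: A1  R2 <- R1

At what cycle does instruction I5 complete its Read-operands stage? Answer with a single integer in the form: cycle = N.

t=1  I1 issues→M0
t=2  I1 reads | I2 issues→A0
t=3  I3 issues→M1
t=4  I3 reads
t=7  I1 exec-done
t=8  I1 writes R1
t=9  I2 reads | I3 exec-done
t=10  I2 exec-done | I3 writes R3
t=11  I2 writes R4
t=12  I4 issues→M0
t=13  I4 reads | I5 issues→A1
t=14  I5 reads
t=16  I5 exec-done
t=17  I5 writes R2
t=18  I4 exec-done
t=19  I4 writes R4

cycle = 14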